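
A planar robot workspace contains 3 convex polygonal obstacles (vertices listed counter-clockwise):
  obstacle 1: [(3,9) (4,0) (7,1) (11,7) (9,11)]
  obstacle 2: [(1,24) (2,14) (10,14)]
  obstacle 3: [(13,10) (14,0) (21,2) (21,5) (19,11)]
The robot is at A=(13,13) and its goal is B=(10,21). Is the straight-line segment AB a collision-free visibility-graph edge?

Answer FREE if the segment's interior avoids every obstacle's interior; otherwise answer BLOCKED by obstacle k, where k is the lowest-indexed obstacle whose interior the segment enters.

Obstacle 1 [(3,9) (4,0) (7,1) (11,7) (9,11)]:
  edge (3,9)–(4,0): clear
  edge (4,0)–(7,1): clear
  edge (7,1)–(11,7): clear
  edge (11,7)–(9,11): clear
  edge (9,11)–(3,9): clear
  midpoint (23/2,17) outside
  → clear
Obstacle 2 [(1,24) (2,14) (10,14)]:
  edge (1,24)–(2,14): clear
  edge (2,14)–(10,14): clear
  edge (10,14)–(1,24): clear
  midpoint (23/2,17) outside
  → clear
Obstacle 3 [(13,10) (14,0) (21,2) (21,5) (19,11)]:
  edge (13,10)–(14,0): clear
  edge (14,0)–(21,2): clear
  edge (21,2)–(21,5): clear
  edge (21,5)–(19,11): clear
  edge (19,11)–(13,10): clear
  midpoint (23/2,17) outside
  → clear

FREE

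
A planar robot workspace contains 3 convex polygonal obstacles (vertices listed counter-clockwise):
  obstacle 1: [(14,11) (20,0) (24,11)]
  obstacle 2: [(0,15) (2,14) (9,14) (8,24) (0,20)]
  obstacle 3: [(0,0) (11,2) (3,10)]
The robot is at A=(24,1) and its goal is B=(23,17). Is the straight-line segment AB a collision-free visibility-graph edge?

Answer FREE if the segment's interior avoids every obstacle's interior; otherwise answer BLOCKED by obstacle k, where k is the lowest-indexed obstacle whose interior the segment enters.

Obstacle 1 [(14,11) (20,0) (24,11)]:
  edge (14,11)–(20,0): clear
  edge (20,0)–(24,11): crosses AB
  edge (24,11)–(14,11): crosses AB
  → BLOCKED
Obstacle 2 [(0,15) (2,14) (9,14) (8,24) (0,20)]:
  edge (0,15)–(2,14): clear
  edge (2,14)–(9,14): clear
  edge (9,14)–(8,24): clear
  edge (8,24)–(0,20): clear
  edge (0,20)–(0,15): clear
  midpoint (47/2,9) outside
  → clear
Obstacle 3 [(0,0) (11,2) (3,10)]:
  edge (0,0)–(11,2): clear
  edge (11,2)–(3,10): clear
  edge (3,10)–(0,0): clear
  midpoint (47/2,9) outside
  → clear

BLOCKED by obstacle 1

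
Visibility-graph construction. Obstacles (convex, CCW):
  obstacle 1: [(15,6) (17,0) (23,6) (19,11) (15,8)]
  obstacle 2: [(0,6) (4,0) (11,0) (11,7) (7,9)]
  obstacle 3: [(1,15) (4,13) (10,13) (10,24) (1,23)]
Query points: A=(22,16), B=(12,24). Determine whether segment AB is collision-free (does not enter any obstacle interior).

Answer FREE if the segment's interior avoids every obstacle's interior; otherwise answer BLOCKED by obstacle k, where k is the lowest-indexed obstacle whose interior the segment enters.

Obstacle 1 [(15,6) (17,0) (23,6) (19,11) (15,8)]:
  edge (15,6)–(17,0): clear
  edge (17,0)–(23,6): clear
  edge (23,6)–(19,11): clear
  edge (19,11)–(15,8): clear
  edge (15,8)–(15,6): clear
  midpoint (17,20) outside
  → clear
Obstacle 2 [(0,6) (4,0) (11,0) (11,7) (7,9)]:
  edge (0,6)–(4,0): clear
  edge (4,0)–(11,0): clear
  edge (11,0)–(11,7): clear
  edge (11,7)–(7,9): clear
  edge (7,9)–(0,6): clear
  midpoint (17,20) outside
  → clear
Obstacle 3 [(1,15) (4,13) (10,13) (10,24) (1,23)]:
  edge (1,15)–(4,13): clear
  edge (4,13)–(10,13): clear
  edge (10,13)–(10,24): clear
  edge (10,24)–(1,23): clear
  edge (1,23)–(1,15): clear
  midpoint (17,20) outside
  → clear

FREE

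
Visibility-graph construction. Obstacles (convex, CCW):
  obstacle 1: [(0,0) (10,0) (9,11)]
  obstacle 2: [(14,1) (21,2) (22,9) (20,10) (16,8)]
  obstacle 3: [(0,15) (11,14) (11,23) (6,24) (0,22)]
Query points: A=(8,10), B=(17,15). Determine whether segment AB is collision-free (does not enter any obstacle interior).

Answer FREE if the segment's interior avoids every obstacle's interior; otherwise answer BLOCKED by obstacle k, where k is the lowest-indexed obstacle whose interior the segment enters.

BLOCKED by obstacle 1

Obstacle 1 [(0,0) (10,0) (9,11)]:
  edge (0,0)–(10,0): clear
  edge (10,0)–(9,11): crosses AB
  edge (9,11)–(0,0): crosses AB
  → BLOCKED
Obstacle 2 [(14,1) (21,2) (22,9) (20,10) (16,8)]:
  edge (14,1)–(21,2): clear
  edge (21,2)–(22,9): clear
  edge (22,9)–(20,10): clear
  edge (20,10)–(16,8): clear
  edge (16,8)–(14,1): clear
  midpoint (25/2,25/2) outside
  → clear
Obstacle 3 [(0,15) (11,14) (11,23) (6,24) (0,22)]:
  edge (0,15)–(11,14): clear
  edge (11,14)–(11,23): clear
  edge (11,23)–(6,24): clear
  edge (6,24)–(0,22): clear
  edge (0,22)–(0,15): clear
  midpoint (25/2,25/2) outside
  → clear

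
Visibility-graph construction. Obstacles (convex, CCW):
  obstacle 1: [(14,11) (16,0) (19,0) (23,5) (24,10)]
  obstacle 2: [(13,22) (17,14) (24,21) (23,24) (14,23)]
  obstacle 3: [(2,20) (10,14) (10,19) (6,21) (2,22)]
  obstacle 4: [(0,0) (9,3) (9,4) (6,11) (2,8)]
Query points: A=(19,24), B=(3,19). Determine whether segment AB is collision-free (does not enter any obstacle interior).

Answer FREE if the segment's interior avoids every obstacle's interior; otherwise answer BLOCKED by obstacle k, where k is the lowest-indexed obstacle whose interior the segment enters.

BLOCKED by obstacle 2

Obstacle 1 [(14,11) (16,0) (19,0) (23,5) (24,10)]:
  edge (14,11)–(16,0): clear
  edge (16,0)–(19,0): clear
  edge (19,0)–(23,5): clear
  edge (23,5)–(24,10): clear
  edge (24,10)–(14,11): clear
  midpoint (11,43/2) outside
  → clear
Obstacle 2 [(13,22) (17,14) (24,21) (23,24) (14,23)]:
  edge (13,22)–(17,14): clear
  edge (17,14)–(24,21): clear
  edge (24,21)–(23,24): clear
  edge (23,24)–(14,23): crosses AB
  edge (14,23)–(13,22): crosses AB
  → BLOCKED
Obstacle 3 [(2,20) (10,14) (10,19) (6,21) (2,22)]:
  edge (2,20)–(10,14): crosses AB
  edge (10,14)–(10,19): clear
  edge (10,19)–(6,21): crosses AB
  edge (6,21)–(2,22): clear
  edge (2,22)–(2,20): clear
  → BLOCKED
Obstacle 4 [(0,0) (9,3) (9,4) (6,11) (2,8)]:
  edge (0,0)–(9,3): clear
  edge (9,3)–(9,4): clear
  edge (9,4)–(6,11): clear
  edge (6,11)–(2,8): clear
  edge (2,8)–(0,0): clear
  midpoint (11,43/2) outside
  → clear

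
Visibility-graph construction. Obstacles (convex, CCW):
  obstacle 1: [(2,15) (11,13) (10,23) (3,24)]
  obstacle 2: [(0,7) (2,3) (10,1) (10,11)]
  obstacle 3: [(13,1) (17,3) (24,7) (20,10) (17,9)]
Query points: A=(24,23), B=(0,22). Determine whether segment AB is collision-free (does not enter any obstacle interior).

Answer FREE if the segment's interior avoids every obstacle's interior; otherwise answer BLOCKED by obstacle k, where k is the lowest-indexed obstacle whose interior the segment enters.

BLOCKED by obstacle 1

Obstacle 1 [(2,15) (11,13) (10,23) (3,24)]:
  edge (2,15)–(11,13): clear
  edge (11,13)–(10,23): crosses AB
  edge (10,23)–(3,24): clear
  edge (3,24)–(2,15): crosses AB
  → BLOCKED
Obstacle 2 [(0,7) (2,3) (10,1) (10,11)]:
  edge (0,7)–(2,3): clear
  edge (2,3)–(10,1): clear
  edge (10,1)–(10,11): clear
  edge (10,11)–(0,7): clear
  midpoint (12,45/2) outside
  → clear
Obstacle 3 [(13,1) (17,3) (24,7) (20,10) (17,9)]:
  edge (13,1)–(17,3): clear
  edge (17,3)–(24,7): clear
  edge (24,7)–(20,10): clear
  edge (20,10)–(17,9): clear
  edge (17,9)–(13,1): clear
  midpoint (12,45/2) outside
  → clear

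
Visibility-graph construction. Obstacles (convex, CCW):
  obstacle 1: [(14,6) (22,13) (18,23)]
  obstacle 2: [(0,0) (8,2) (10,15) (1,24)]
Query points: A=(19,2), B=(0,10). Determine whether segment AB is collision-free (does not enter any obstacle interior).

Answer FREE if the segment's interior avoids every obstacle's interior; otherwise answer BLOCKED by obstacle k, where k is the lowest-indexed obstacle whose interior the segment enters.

BLOCKED by obstacle 2

Obstacle 1 [(14,6) (22,13) (18,23)]:
  edge (14,6)–(22,13): clear
  edge (22,13)–(18,23): clear
  edge (18,23)–(14,6): clear
  midpoint (19/2,6) outside
  → clear
Obstacle 2 [(0,0) (8,2) (10,15) (1,24)]:
  edge (0,0)–(8,2): clear
  edge (8,2)–(10,15): crosses AB
  edge (10,15)–(1,24): clear
  edge (1,24)–(0,0): crosses AB
  → BLOCKED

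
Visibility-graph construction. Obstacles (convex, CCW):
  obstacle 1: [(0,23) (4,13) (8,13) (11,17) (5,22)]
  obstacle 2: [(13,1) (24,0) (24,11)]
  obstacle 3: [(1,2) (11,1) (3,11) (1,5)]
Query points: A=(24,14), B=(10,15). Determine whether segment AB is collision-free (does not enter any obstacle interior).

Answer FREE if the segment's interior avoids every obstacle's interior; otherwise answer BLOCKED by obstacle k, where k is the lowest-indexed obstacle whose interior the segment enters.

FREE

Obstacle 1 [(0,23) (4,13) (8,13) (11,17) (5,22)]:
  edge (0,23)–(4,13): clear
  edge (4,13)–(8,13): clear
  edge (8,13)–(11,17): clear
  edge (11,17)–(5,22): clear
  edge (5,22)–(0,23): clear
  midpoint (17,29/2) outside
  → clear
Obstacle 2 [(13,1) (24,0) (24,11)]:
  edge (13,1)–(24,0): clear
  edge (24,0)–(24,11): clear
  edge (24,11)–(13,1): clear
  midpoint (17,29/2) outside
  → clear
Obstacle 3 [(1,2) (11,1) (3,11) (1,5)]:
  edge (1,2)–(11,1): clear
  edge (11,1)–(3,11): clear
  edge (3,11)–(1,5): clear
  edge (1,5)–(1,2): clear
  midpoint (17,29/2) outside
  → clear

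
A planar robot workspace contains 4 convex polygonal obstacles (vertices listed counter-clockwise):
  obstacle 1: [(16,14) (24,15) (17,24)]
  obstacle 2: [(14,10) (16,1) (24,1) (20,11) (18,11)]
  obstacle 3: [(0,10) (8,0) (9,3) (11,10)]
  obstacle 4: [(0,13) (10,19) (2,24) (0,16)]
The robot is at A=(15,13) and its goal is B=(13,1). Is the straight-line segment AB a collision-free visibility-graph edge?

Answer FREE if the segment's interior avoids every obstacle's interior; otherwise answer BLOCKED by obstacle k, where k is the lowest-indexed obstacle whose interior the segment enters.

BLOCKED by obstacle 2

Obstacle 1 [(16,14) (24,15) (17,24)]:
  edge (16,14)–(24,15): clear
  edge (24,15)–(17,24): clear
  edge (17,24)–(16,14): clear
  midpoint (14,7) outside
  → clear
Obstacle 2 [(14,10) (16,1) (24,1) (20,11) (18,11)]:
  edge (14,10)–(16,1): crosses AB
  edge (16,1)–(24,1): clear
  edge (24,1)–(20,11): clear
  edge (20,11)–(18,11): clear
  edge (18,11)–(14,10): crosses AB
  → BLOCKED
Obstacle 3 [(0,10) (8,0) (9,3) (11,10)]:
  edge (0,10)–(8,0): clear
  edge (8,0)–(9,3): clear
  edge (9,3)–(11,10): clear
  edge (11,10)–(0,10): clear
  midpoint (14,7) outside
  → clear
Obstacle 4 [(0,13) (10,19) (2,24) (0,16)]:
  edge (0,13)–(10,19): clear
  edge (10,19)–(2,24): clear
  edge (2,24)–(0,16): clear
  edge (0,16)–(0,13): clear
  midpoint (14,7) outside
  → clear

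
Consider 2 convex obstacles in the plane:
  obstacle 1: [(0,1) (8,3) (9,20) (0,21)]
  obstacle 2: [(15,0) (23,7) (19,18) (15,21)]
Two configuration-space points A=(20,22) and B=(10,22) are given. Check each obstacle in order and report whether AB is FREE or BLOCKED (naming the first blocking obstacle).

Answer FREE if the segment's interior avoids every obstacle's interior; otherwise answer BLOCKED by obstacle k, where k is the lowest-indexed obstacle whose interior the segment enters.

FREE

Obstacle 1 [(0,1) (8,3) (9,20) (0,21)]:
  edge (0,1)–(8,3): clear
  edge (8,3)–(9,20): clear
  edge (9,20)–(0,21): clear
  edge (0,21)–(0,1): clear
  midpoint (15,22) outside
  → clear
Obstacle 2 [(15,0) (23,7) (19,18) (15,21)]:
  edge (15,0)–(23,7): clear
  edge (23,7)–(19,18): clear
  edge (19,18)–(15,21): clear
  edge (15,21)–(15,0): clear
  midpoint (15,22) outside
  → clear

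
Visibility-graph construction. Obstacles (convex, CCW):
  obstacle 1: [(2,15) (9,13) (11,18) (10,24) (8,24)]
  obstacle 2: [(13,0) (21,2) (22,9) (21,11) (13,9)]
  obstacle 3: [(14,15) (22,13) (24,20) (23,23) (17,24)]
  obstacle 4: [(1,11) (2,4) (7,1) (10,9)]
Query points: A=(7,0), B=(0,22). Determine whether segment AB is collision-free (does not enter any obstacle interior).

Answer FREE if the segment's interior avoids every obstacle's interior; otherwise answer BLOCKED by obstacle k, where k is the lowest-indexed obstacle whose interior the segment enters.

BLOCKED by obstacle 1

Obstacle 1 [(2,15) (9,13) (11,18) (10,24) (8,24)]:
  edge (2,15)–(9,13): crosses AB
  edge (9,13)–(11,18): clear
  edge (11,18)–(10,24): clear
  edge (10,24)–(8,24): clear
  edge (8,24)–(2,15): crosses AB
  → BLOCKED
Obstacle 2 [(13,0) (21,2) (22,9) (21,11) (13,9)]:
  edge (13,0)–(21,2): clear
  edge (21,2)–(22,9): clear
  edge (22,9)–(21,11): clear
  edge (21,11)–(13,9): clear
  edge (13,9)–(13,0): clear
  midpoint (7/2,11) outside
  → clear
Obstacle 3 [(14,15) (22,13) (24,20) (23,23) (17,24)]:
  edge (14,15)–(22,13): clear
  edge (22,13)–(24,20): clear
  edge (24,20)–(23,23): clear
  edge (23,23)–(17,24): clear
  edge (17,24)–(14,15): clear
  midpoint (7/2,11) outside
  → clear
Obstacle 4 [(1,11) (2,4) (7,1) (10,9)]:
  edge (1,11)–(2,4): clear
  edge (2,4)–(7,1): crosses AB
  edge (7,1)–(10,9): clear
  edge (10,9)–(1,11): crosses AB
  → BLOCKED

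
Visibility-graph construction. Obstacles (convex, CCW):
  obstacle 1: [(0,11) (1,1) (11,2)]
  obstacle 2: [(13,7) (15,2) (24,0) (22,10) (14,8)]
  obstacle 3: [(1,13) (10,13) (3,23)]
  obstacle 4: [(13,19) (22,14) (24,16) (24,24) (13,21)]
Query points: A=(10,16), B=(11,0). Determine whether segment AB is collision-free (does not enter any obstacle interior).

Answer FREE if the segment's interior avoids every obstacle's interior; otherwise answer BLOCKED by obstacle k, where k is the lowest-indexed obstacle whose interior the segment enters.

BLOCKED by obstacle 1

Obstacle 1 [(0,11) (1,1) (11,2)]:
  edge (0,11)–(1,1): clear
  edge (1,1)–(11,2): crosses AB
  edge (11,2)–(0,11): crosses AB
  → BLOCKED
Obstacle 2 [(13,7) (15,2) (24,0) (22,10) (14,8)]:
  edge (13,7)–(15,2): clear
  edge (15,2)–(24,0): clear
  edge (24,0)–(22,10): clear
  edge (22,10)–(14,8): clear
  edge (14,8)–(13,7): clear
  midpoint (21/2,8) outside
  → clear
Obstacle 3 [(1,13) (10,13) (3,23)]:
  edge (1,13)–(10,13): clear
  edge (10,13)–(3,23): clear
  edge (3,23)–(1,13): clear
  midpoint (21/2,8) outside
  → clear
Obstacle 4 [(13,19) (22,14) (24,16) (24,24) (13,21)]:
  edge (13,19)–(22,14): clear
  edge (22,14)–(24,16): clear
  edge (24,16)–(24,24): clear
  edge (24,24)–(13,21): clear
  edge (13,21)–(13,19): clear
  midpoint (21/2,8) outside
  → clear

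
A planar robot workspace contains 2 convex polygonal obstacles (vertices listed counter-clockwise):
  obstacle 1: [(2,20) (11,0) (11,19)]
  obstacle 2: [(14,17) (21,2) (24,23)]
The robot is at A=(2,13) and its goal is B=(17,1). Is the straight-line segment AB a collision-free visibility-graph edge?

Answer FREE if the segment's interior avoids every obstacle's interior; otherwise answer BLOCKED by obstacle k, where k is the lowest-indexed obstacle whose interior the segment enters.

Obstacle 1 [(2,20) (11,0) (11,19)]:
  edge (2,20)–(11,0): crosses AB
  edge (11,0)–(11,19): crosses AB
  edge (11,19)–(2,20): clear
  → BLOCKED
Obstacle 2 [(14,17) (21,2) (24,23)]:
  edge (14,17)–(21,2): clear
  edge (21,2)–(24,23): clear
  edge (24,23)–(14,17): clear
  midpoint (19/2,7) outside
  → clear

BLOCKED by obstacle 1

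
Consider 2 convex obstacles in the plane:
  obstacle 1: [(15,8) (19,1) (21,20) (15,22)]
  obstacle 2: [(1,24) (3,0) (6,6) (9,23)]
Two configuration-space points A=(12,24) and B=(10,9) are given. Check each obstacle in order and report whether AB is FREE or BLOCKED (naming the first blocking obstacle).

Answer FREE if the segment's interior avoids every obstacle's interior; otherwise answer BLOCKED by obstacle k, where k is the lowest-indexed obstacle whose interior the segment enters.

FREE

Obstacle 1 [(15,8) (19,1) (21,20) (15,22)]:
  edge (15,8)–(19,1): clear
  edge (19,1)–(21,20): clear
  edge (21,20)–(15,22): clear
  edge (15,22)–(15,8): clear
  midpoint (11,33/2) outside
  → clear
Obstacle 2 [(1,24) (3,0) (6,6) (9,23)]:
  edge (1,24)–(3,0): clear
  edge (3,0)–(6,6): clear
  edge (6,6)–(9,23): clear
  edge (9,23)–(1,24): clear
  midpoint (11,33/2) outside
  → clear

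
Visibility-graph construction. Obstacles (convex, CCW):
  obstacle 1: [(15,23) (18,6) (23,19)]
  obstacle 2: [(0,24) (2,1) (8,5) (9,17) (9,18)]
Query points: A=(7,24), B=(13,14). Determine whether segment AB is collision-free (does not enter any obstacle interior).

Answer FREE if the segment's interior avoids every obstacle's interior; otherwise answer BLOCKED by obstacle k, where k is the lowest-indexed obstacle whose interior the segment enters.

FREE

Obstacle 1 [(15,23) (18,6) (23,19)]:
  edge (15,23)–(18,6): clear
  edge (18,6)–(23,19): clear
  edge (23,19)–(15,23): clear
  midpoint (10,19) outside
  → clear
Obstacle 2 [(0,24) (2,1) (8,5) (9,17) (9,18)]:
  edge (0,24)–(2,1): clear
  edge (2,1)–(8,5): clear
  edge (8,5)–(9,17): clear
  edge (9,17)–(9,18): clear
  edge (9,18)–(0,24): clear
  midpoint (10,19) outside
  → clear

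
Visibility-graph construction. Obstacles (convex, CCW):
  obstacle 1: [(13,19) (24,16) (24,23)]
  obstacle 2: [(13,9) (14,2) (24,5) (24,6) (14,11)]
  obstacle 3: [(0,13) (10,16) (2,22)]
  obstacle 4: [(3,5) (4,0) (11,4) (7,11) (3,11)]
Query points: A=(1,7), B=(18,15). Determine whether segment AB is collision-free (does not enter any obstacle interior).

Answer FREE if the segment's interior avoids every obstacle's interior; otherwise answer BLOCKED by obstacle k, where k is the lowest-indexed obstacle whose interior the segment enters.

Obstacle 1 [(13,19) (24,16) (24,23)]:
  edge (13,19)–(24,16): clear
  edge (24,16)–(24,23): clear
  edge (24,23)–(13,19): clear
  midpoint (19/2,11) outside
  → clear
Obstacle 2 [(13,9) (14,2) (24,5) (24,6) (14,11)]:
  edge (13,9)–(14,2): clear
  edge (14,2)–(24,5): clear
  edge (24,5)–(24,6): clear
  edge (24,6)–(14,11): clear
  edge (14,11)–(13,9): clear
  midpoint (19/2,11) outside
  → clear
Obstacle 3 [(0,13) (10,16) (2,22)]:
  edge (0,13)–(10,16): clear
  edge (10,16)–(2,22): clear
  edge (2,22)–(0,13): clear
  midpoint (19/2,11) outside
  → clear
Obstacle 4 [(3,5) (4,0) (11,4) (7,11) (3,11)]:
  edge (3,5)–(4,0): clear
  edge (4,0)–(11,4): clear
  edge (11,4)–(7,11): crosses AB
  edge (7,11)–(3,11): clear
  edge (3,11)–(3,5): crosses AB
  → BLOCKED

BLOCKED by obstacle 4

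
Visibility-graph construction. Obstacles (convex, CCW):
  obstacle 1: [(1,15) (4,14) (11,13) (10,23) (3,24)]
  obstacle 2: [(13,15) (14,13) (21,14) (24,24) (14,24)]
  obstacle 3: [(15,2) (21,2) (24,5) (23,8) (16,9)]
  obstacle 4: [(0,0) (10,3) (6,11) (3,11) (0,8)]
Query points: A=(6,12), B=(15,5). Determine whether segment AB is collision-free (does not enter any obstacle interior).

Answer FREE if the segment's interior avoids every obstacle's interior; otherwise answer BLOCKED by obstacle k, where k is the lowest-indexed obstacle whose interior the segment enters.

Obstacle 1 [(1,15) (4,14) (11,13) (10,23) (3,24)]:
  edge (1,15)–(4,14): clear
  edge (4,14)–(11,13): clear
  edge (11,13)–(10,23): clear
  edge (10,23)–(3,24): clear
  edge (3,24)–(1,15): clear
  midpoint (21/2,17/2) outside
  → clear
Obstacle 2 [(13,15) (14,13) (21,14) (24,24) (14,24)]:
  edge (13,15)–(14,13): clear
  edge (14,13)–(21,14): clear
  edge (21,14)–(24,24): clear
  edge (24,24)–(14,24): clear
  edge (14,24)–(13,15): clear
  midpoint (21/2,17/2) outside
  → clear
Obstacle 3 [(15,2) (21,2) (24,5) (23,8) (16,9)]:
  edge (15,2)–(21,2): clear
  edge (21,2)–(24,5): clear
  edge (24,5)–(23,8): clear
  edge (23,8)–(16,9): clear
  edge (16,9)–(15,2): clear
  midpoint (21/2,17/2) outside
  → clear
Obstacle 4 [(0,0) (10,3) (6,11) (3,11) (0,8)]:
  edge (0,0)–(10,3): clear
  edge (10,3)–(6,11): clear
  edge (6,11)–(3,11): clear
  edge (3,11)–(0,8): clear
  edge (0,8)–(0,0): clear
  midpoint (21/2,17/2) outside
  → clear

FREE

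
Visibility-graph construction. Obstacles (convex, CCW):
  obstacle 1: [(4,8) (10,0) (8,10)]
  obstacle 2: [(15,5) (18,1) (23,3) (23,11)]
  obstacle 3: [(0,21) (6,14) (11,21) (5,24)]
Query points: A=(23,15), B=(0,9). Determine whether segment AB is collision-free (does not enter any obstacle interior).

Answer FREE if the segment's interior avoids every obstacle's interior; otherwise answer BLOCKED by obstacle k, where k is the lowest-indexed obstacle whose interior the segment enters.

Obstacle 1 [(4,8) (10,0) (8,10)]:
  edge (4,8)–(10,0): clear
  edge (10,0)–(8,10): clear
  edge (8,10)–(4,8): clear
  midpoint (23/2,12) outside
  → clear
Obstacle 2 [(15,5) (18,1) (23,3) (23,11)]:
  edge (15,5)–(18,1): clear
  edge (18,1)–(23,3): clear
  edge (23,3)–(23,11): clear
  edge (23,11)–(15,5): clear
  midpoint (23/2,12) outside
  → clear
Obstacle 3 [(0,21) (6,14) (11,21) (5,24)]:
  edge (0,21)–(6,14): clear
  edge (6,14)–(11,21): clear
  edge (11,21)–(5,24): clear
  edge (5,24)–(0,21): clear
  midpoint (23/2,12) outside
  → clear

FREE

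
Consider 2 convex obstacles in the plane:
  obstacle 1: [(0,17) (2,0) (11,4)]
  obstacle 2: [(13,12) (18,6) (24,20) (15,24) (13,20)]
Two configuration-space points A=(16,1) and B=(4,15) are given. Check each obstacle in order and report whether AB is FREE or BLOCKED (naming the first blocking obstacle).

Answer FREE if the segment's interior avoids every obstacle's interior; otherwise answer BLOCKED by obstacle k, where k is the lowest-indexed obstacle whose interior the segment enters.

FREE

Obstacle 1 [(0,17) (2,0) (11,4)]:
  edge (0,17)–(2,0): clear
  edge (2,0)–(11,4): clear
  edge (11,4)–(0,17): clear
  midpoint (10,8) outside
  → clear
Obstacle 2 [(13,12) (18,6) (24,20) (15,24) (13,20)]:
  edge (13,12)–(18,6): clear
  edge (18,6)–(24,20): clear
  edge (24,20)–(15,24): clear
  edge (15,24)–(13,20): clear
  edge (13,20)–(13,12): clear
  midpoint (10,8) outside
  → clear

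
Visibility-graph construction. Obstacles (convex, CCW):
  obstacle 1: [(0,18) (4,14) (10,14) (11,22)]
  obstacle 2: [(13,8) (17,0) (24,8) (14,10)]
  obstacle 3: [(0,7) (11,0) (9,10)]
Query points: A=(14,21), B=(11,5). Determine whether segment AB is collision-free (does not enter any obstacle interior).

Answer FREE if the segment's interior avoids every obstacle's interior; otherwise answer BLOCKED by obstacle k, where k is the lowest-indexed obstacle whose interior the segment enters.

Obstacle 1 [(0,18) (4,14) (10,14) (11,22)]:
  edge (0,18)–(4,14): clear
  edge (4,14)–(10,14): clear
  edge (10,14)–(11,22): clear
  edge (11,22)–(0,18): clear
  midpoint (25/2,13) outside
  → clear
Obstacle 2 [(13,8) (17,0) (24,8) (14,10)]:
  edge (13,8)–(17,0): clear
  edge (17,0)–(24,8): clear
  edge (24,8)–(14,10): clear
  edge (14,10)–(13,8): clear
  midpoint (25/2,13) outside
  → clear
Obstacle 3 [(0,7) (11,0) (9,10)]:
  edge (0,7)–(11,0): clear
  edge (11,0)–(9,10): clear
  edge (9,10)–(0,7): clear
  midpoint (25/2,13) outside
  → clear

FREE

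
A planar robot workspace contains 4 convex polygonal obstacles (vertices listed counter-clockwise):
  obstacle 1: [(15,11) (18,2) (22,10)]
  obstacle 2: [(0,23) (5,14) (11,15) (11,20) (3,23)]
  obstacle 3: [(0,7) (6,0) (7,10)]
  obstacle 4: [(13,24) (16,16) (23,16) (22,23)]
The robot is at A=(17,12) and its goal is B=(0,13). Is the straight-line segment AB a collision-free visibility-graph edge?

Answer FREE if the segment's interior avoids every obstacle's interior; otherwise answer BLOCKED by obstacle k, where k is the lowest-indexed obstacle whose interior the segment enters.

Obstacle 1 [(15,11) (18,2) (22,10)]:
  edge (15,11)–(18,2): clear
  edge (18,2)–(22,10): clear
  edge (22,10)–(15,11): clear
  midpoint (17/2,25/2) outside
  → clear
Obstacle 2 [(0,23) (5,14) (11,15) (11,20) (3,23)]:
  edge (0,23)–(5,14): clear
  edge (5,14)–(11,15): clear
  edge (11,15)–(11,20): clear
  edge (11,20)–(3,23): clear
  edge (3,23)–(0,23): clear
  midpoint (17/2,25/2) outside
  → clear
Obstacle 3 [(0,7) (6,0) (7,10)]:
  edge (0,7)–(6,0): clear
  edge (6,0)–(7,10): clear
  edge (7,10)–(0,7): clear
  midpoint (17/2,25/2) outside
  → clear
Obstacle 4 [(13,24) (16,16) (23,16) (22,23)]:
  edge (13,24)–(16,16): clear
  edge (16,16)–(23,16): clear
  edge (23,16)–(22,23): clear
  edge (22,23)–(13,24): clear
  midpoint (17/2,25/2) outside
  → clear

FREE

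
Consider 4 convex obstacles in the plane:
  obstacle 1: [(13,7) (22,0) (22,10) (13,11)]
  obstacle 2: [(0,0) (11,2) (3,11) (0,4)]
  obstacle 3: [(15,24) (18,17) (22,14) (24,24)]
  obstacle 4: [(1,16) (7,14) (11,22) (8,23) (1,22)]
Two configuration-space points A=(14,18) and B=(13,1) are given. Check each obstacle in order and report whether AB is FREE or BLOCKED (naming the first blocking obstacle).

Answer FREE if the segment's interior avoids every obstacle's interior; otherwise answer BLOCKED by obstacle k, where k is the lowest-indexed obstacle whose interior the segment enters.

BLOCKED by obstacle 1

Obstacle 1 [(13,7) (22,0) (22,10) (13,11)]:
  edge (13,7)–(22,0): crosses AB
  edge (22,0)–(22,10): clear
  edge (22,10)–(13,11): crosses AB
  edge (13,11)–(13,7): clear
  → BLOCKED
Obstacle 2 [(0,0) (11,2) (3,11) (0,4)]:
  edge (0,0)–(11,2): clear
  edge (11,2)–(3,11): clear
  edge (3,11)–(0,4): clear
  edge (0,4)–(0,0): clear
  midpoint (27/2,19/2) outside
  → clear
Obstacle 3 [(15,24) (18,17) (22,14) (24,24)]:
  edge (15,24)–(18,17): clear
  edge (18,17)–(22,14): clear
  edge (22,14)–(24,24): clear
  edge (24,24)–(15,24): clear
  midpoint (27/2,19/2) outside
  → clear
Obstacle 4 [(1,16) (7,14) (11,22) (8,23) (1,22)]:
  edge (1,16)–(7,14): clear
  edge (7,14)–(11,22): clear
  edge (11,22)–(8,23): clear
  edge (8,23)–(1,22): clear
  edge (1,22)–(1,16): clear
  midpoint (27/2,19/2) outside
  → clear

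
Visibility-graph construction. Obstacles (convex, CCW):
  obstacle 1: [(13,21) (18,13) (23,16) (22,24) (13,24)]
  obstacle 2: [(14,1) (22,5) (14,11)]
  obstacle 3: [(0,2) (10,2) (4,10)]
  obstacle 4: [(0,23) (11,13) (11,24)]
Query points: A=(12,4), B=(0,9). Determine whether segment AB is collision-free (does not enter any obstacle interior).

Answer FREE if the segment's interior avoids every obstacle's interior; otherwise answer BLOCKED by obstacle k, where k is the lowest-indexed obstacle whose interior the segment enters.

BLOCKED by obstacle 3

Obstacle 1 [(13,21) (18,13) (23,16) (22,24) (13,24)]:
  edge (13,21)–(18,13): clear
  edge (18,13)–(23,16): clear
  edge (23,16)–(22,24): clear
  edge (22,24)–(13,24): clear
  edge (13,24)–(13,21): clear
  midpoint (6,13/2) outside
  → clear
Obstacle 2 [(14,1) (22,5) (14,11)]:
  edge (14,1)–(22,5): clear
  edge (22,5)–(14,11): clear
  edge (14,11)–(14,1): clear
  midpoint (6,13/2) outside
  → clear
Obstacle 3 [(0,2) (10,2) (4,10)]:
  edge (0,2)–(10,2): clear
  edge (10,2)–(4,10): crosses AB
  edge (4,10)–(0,2): crosses AB
  → BLOCKED
Obstacle 4 [(0,23) (11,13) (11,24)]:
  edge (0,23)–(11,13): clear
  edge (11,13)–(11,24): clear
  edge (11,24)–(0,23): clear
  midpoint (6,13/2) outside
  → clear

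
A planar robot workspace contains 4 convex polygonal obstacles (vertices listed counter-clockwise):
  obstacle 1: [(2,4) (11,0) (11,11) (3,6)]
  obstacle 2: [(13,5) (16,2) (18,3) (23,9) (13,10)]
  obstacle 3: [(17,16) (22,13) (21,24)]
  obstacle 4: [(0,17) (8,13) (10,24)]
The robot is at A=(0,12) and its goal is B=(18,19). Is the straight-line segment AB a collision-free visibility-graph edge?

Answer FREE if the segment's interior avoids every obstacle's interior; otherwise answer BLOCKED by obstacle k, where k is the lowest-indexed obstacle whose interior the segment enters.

Obstacle 1 [(2,4) (11,0) (11,11) (3,6)]:
  edge (2,4)–(11,0): clear
  edge (11,0)–(11,11): clear
  edge (11,11)–(3,6): clear
  edge (3,6)–(2,4): clear
  midpoint (9,31/2) outside
  → clear
Obstacle 2 [(13,5) (16,2) (18,3) (23,9) (13,10)]:
  edge (13,5)–(16,2): clear
  edge (16,2)–(18,3): clear
  edge (18,3)–(23,9): clear
  edge (23,9)–(13,10): clear
  edge (13,10)–(13,5): clear
  midpoint (9,31/2) outside
  → clear
Obstacle 3 [(17,16) (22,13) (21,24)]:
  edge (17,16)–(22,13): clear
  edge (22,13)–(21,24): clear
  edge (21,24)–(17,16): clear
  midpoint (9,31/2) outside
  → clear
Obstacle 4 [(0,17) (8,13) (10,24)]:
  edge (0,17)–(8,13): crosses AB
  edge (8,13)–(10,24): crosses AB
  edge (10,24)–(0,17): clear
  → BLOCKED

BLOCKED by obstacle 4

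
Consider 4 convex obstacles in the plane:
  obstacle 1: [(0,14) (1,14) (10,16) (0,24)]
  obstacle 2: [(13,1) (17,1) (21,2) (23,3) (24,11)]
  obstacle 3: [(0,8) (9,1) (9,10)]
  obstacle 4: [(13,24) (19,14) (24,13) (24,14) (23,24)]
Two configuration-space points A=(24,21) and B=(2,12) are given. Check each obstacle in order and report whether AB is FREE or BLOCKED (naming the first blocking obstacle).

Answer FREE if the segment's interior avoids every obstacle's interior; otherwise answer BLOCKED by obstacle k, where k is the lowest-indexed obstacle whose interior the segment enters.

Obstacle 1 [(0,14) (1,14) (10,16) (0,24)]:
  edge (0,14)–(1,14): clear
  edge (1,14)–(10,16): clear
  edge (10,16)–(0,24): clear
  edge (0,24)–(0,14): clear
  midpoint (13,33/2) outside
  → clear
Obstacle 2 [(13,1) (17,1) (21,2) (23,3) (24,11)]:
  edge (13,1)–(17,1): clear
  edge (17,1)–(21,2): clear
  edge (21,2)–(23,3): clear
  edge (23,3)–(24,11): clear
  edge (24,11)–(13,1): clear
  midpoint (13,33/2) outside
  → clear
Obstacle 3 [(0,8) (9,1) (9,10)]:
  edge (0,8)–(9,1): clear
  edge (9,1)–(9,10): clear
  edge (9,10)–(0,8): clear
  midpoint (13,33/2) outside
  → clear
Obstacle 4 [(13,24) (19,14) (24,13) (24,14) (23,24)]:
  edge (13,24)–(19,14): crosses AB
  edge (19,14)–(24,13): clear
  edge (24,13)–(24,14): clear
  edge (24,14)–(23,24): crosses AB
  edge (23,24)–(13,24): clear
  → BLOCKED

BLOCKED by obstacle 4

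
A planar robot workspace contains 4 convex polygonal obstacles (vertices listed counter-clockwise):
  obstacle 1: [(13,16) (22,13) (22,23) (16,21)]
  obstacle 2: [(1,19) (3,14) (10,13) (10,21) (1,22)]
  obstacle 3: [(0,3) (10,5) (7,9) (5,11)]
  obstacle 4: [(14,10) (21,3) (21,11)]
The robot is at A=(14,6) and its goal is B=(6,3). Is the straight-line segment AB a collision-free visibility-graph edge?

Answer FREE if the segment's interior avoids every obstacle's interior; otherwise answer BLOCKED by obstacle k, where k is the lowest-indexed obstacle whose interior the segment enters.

FREE

Obstacle 1 [(13,16) (22,13) (22,23) (16,21)]:
  edge (13,16)–(22,13): clear
  edge (22,13)–(22,23): clear
  edge (22,23)–(16,21): clear
  edge (16,21)–(13,16): clear
  midpoint (10,9/2) outside
  → clear
Obstacle 2 [(1,19) (3,14) (10,13) (10,21) (1,22)]:
  edge (1,19)–(3,14): clear
  edge (3,14)–(10,13): clear
  edge (10,13)–(10,21): clear
  edge (10,21)–(1,22): clear
  edge (1,22)–(1,19): clear
  midpoint (10,9/2) outside
  → clear
Obstacle 3 [(0,3) (10,5) (7,9) (5,11)]:
  edge (0,3)–(10,5): clear
  edge (10,5)–(7,9): clear
  edge (7,9)–(5,11): clear
  edge (5,11)–(0,3): clear
  midpoint (10,9/2) outside
  → clear
Obstacle 4 [(14,10) (21,3) (21,11)]:
  edge (14,10)–(21,3): clear
  edge (21,3)–(21,11): clear
  edge (21,11)–(14,10): clear
  midpoint (10,9/2) outside
  → clear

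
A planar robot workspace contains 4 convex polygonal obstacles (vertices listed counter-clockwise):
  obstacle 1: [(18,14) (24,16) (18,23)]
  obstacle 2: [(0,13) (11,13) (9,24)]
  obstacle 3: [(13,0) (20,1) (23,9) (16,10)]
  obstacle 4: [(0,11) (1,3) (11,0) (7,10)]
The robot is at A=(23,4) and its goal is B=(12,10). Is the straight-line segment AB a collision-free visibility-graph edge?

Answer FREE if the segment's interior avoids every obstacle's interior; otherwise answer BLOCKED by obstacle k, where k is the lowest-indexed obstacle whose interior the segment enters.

Obstacle 1 [(18,14) (24,16) (18,23)]:
  edge (18,14)–(24,16): clear
  edge (24,16)–(18,23): clear
  edge (18,23)–(18,14): clear
  midpoint (35/2,7) outside
  → clear
Obstacle 2 [(0,13) (11,13) (9,24)]:
  edge (0,13)–(11,13): clear
  edge (11,13)–(9,24): clear
  edge (9,24)–(0,13): clear
  midpoint (35/2,7) outside
  → clear
Obstacle 3 [(13,0) (20,1) (23,9) (16,10)]:
  edge (13,0)–(20,1): clear
  edge (20,1)–(23,9): crosses AB
  edge (23,9)–(16,10): clear
  edge (16,10)–(13,0): crosses AB
  → BLOCKED
Obstacle 4 [(0,11) (1,3) (11,0) (7,10)]:
  edge (0,11)–(1,3): clear
  edge (1,3)–(11,0): clear
  edge (11,0)–(7,10): clear
  edge (7,10)–(0,11): clear
  midpoint (35/2,7) outside
  → clear

BLOCKED by obstacle 3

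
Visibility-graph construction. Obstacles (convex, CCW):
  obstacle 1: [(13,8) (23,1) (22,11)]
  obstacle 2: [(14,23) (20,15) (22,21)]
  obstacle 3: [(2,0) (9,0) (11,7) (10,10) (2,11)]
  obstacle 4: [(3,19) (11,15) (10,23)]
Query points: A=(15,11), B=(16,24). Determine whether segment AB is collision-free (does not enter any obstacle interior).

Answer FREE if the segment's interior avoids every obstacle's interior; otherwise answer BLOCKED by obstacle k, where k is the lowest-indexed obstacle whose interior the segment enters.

Obstacle 1 [(13,8) (23,1) (22,11)]:
  edge (13,8)–(23,1): clear
  edge (23,1)–(22,11): clear
  edge (22,11)–(13,8): clear
  midpoint (31/2,35/2) outside
  → clear
Obstacle 2 [(14,23) (20,15) (22,21)]:
  edge (14,23)–(20,15): crosses AB
  edge (20,15)–(22,21): clear
  edge (22,21)–(14,23): crosses AB
  → BLOCKED
Obstacle 3 [(2,0) (9,0) (11,7) (10,10) (2,11)]:
  edge (2,0)–(9,0): clear
  edge (9,0)–(11,7): clear
  edge (11,7)–(10,10): clear
  edge (10,10)–(2,11): clear
  edge (2,11)–(2,0): clear
  midpoint (31/2,35/2) outside
  → clear
Obstacle 4 [(3,19) (11,15) (10,23)]:
  edge (3,19)–(11,15): clear
  edge (11,15)–(10,23): clear
  edge (10,23)–(3,19): clear
  midpoint (31/2,35/2) outside
  → clear

BLOCKED by obstacle 2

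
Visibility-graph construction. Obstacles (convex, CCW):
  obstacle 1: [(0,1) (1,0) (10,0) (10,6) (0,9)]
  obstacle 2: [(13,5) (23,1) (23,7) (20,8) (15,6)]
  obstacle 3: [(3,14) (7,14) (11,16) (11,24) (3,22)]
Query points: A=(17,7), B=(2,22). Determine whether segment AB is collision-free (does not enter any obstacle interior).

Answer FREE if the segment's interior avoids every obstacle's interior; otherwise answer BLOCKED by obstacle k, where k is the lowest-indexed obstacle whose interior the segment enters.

BLOCKED by obstacle 3

Obstacle 1 [(0,1) (1,0) (10,0) (10,6) (0,9)]:
  edge (0,1)–(1,0): clear
  edge (1,0)–(10,0): clear
  edge (10,0)–(10,6): clear
  edge (10,6)–(0,9): clear
  edge (0,9)–(0,1): clear
  midpoint (19/2,29/2) outside
  → clear
Obstacle 2 [(13,5) (23,1) (23,7) (20,8) (15,6)]:
  edge (13,5)–(23,1): clear
  edge (23,1)–(23,7): clear
  edge (23,7)–(20,8): clear
  edge (20,8)–(15,6): clear
  edge (15,6)–(13,5): clear
  midpoint (19/2,29/2) outside
  → clear
Obstacle 3 [(3,14) (7,14) (11,16) (11,24) (3,22)]:
  edge (3,14)–(7,14): clear
  edge (7,14)–(11,16): crosses AB
  edge (11,16)–(11,24): clear
  edge (11,24)–(3,22): clear
  edge (3,22)–(3,14): crosses AB
  → BLOCKED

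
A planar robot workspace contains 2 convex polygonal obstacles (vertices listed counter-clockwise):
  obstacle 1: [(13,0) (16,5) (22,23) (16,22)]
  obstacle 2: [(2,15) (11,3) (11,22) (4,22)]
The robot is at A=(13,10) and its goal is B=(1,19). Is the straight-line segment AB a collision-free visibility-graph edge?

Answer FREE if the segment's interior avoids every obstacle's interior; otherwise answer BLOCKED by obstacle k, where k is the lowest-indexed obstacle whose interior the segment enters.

BLOCKED by obstacle 2

Obstacle 1 [(13,0) (16,5) (22,23) (16,22)]:
  edge (13,0)–(16,5): clear
  edge (16,5)–(22,23): clear
  edge (22,23)–(16,22): clear
  edge (16,22)–(13,0): clear
  midpoint (7,29/2) outside
  → clear
Obstacle 2 [(2,15) (11,3) (11,22) (4,22)]:
  edge (2,15)–(11,3): clear
  edge (11,3)–(11,22): crosses AB
  edge (11,22)–(4,22): clear
  edge (4,22)–(2,15): crosses AB
  → BLOCKED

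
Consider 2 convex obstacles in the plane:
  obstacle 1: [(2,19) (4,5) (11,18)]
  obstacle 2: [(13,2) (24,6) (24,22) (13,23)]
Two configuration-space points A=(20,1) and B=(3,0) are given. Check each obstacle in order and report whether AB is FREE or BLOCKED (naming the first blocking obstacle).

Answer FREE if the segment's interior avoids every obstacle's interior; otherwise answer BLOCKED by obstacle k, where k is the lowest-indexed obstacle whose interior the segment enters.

Obstacle 1 [(2,19) (4,5) (11,18)]:
  edge (2,19)–(4,5): clear
  edge (4,5)–(11,18): clear
  edge (11,18)–(2,19): clear
  midpoint (23/2,1/2) outside
  → clear
Obstacle 2 [(13,2) (24,6) (24,22) (13,23)]:
  edge (13,2)–(24,6): clear
  edge (24,6)–(24,22): clear
  edge (24,22)–(13,23): clear
  edge (13,23)–(13,2): clear
  midpoint (23/2,1/2) outside
  → clear

FREE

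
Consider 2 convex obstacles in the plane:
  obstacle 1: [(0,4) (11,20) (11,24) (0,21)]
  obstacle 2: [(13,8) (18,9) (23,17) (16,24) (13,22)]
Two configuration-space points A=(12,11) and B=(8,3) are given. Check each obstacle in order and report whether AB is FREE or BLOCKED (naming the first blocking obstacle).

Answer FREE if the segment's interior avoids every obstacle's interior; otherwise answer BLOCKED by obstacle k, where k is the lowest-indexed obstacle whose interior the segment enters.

FREE

Obstacle 1 [(0,4) (11,20) (11,24) (0,21)]:
  edge (0,4)–(11,20): clear
  edge (11,20)–(11,24): clear
  edge (11,24)–(0,21): clear
  edge (0,21)–(0,4): clear
  midpoint (10,7) outside
  → clear
Obstacle 2 [(13,8) (18,9) (23,17) (16,24) (13,22)]:
  edge (13,8)–(18,9): clear
  edge (18,9)–(23,17): clear
  edge (23,17)–(16,24): clear
  edge (16,24)–(13,22): clear
  edge (13,22)–(13,8): clear
  midpoint (10,7) outside
  → clear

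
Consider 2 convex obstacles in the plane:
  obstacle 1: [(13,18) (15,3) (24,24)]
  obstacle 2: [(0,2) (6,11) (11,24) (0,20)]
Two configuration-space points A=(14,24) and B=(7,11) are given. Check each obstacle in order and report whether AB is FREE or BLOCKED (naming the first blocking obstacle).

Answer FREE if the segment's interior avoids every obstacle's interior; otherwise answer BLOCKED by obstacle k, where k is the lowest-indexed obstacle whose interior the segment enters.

Obstacle 1 [(13,18) (15,3) (24,24)]:
  edge (13,18)–(15,3): clear
  edge (15,3)–(24,24): clear
  edge (24,24)–(13,18): clear
  midpoint (21/2,35/2) outside
  → clear
Obstacle 2 [(0,2) (6,11) (11,24) (0,20)]:
  edge (0,2)–(6,11): clear
  edge (6,11)–(11,24): clear
  edge (11,24)–(0,20): clear
  edge (0,20)–(0,2): clear
  midpoint (21/2,35/2) outside
  → clear

FREE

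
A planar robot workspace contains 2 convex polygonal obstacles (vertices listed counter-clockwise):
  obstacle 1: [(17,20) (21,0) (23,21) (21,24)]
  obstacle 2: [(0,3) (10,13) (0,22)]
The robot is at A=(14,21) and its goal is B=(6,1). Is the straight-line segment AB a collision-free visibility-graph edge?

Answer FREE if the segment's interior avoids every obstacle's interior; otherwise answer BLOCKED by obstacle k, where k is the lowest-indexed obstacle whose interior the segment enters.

Obstacle 1 [(17,20) (21,0) (23,21) (21,24)]:
  edge (17,20)–(21,0): clear
  edge (21,0)–(23,21): clear
  edge (23,21)–(21,24): clear
  edge (21,24)–(17,20): clear
  midpoint (10,11) outside
  → clear
Obstacle 2 [(0,3) (10,13) (0,22)]:
  edge (0,3)–(10,13): clear
  edge (10,13)–(0,22): clear
  edge (0,22)–(0,3): clear
  midpoint (10,11) outside
  → clear

FREE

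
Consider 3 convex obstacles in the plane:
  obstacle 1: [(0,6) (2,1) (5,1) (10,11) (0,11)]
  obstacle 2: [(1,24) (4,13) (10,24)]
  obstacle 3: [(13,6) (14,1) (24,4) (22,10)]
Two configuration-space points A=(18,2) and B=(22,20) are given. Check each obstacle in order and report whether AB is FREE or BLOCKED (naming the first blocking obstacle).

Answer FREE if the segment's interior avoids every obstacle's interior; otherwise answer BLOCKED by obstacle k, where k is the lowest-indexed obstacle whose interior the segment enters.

BLOCKED by obstacle 3

Obstacle 1 [(0,6) (2,1) (5,1) (10,11) (0,11)]:
  edge (0,6)–(2,1): clear
  edge (2,1)–(5,1): clear
  edge (5,1)–(10,11): clear
  edge (10,11)–(0,11): clear
  edge (0,11)–(0,6): clear
  midpoint (20,11) outside
  → clear
Obstacle 2 [(1,24) (4,13) (10,24)]:
  edge (1,24)–(4,13): clear
  edge (4,13)–(10,24): clear
  edge (10,24)–(1,24): clear
  midpoint (20,11) outside
  → clear
Obstacle 3 [(13,6) (14,1) (24,4) (22,10)]:
  edge (13,6)–(14,1): clear
  edge (14,1)–(24,4): crosses AB
  edge (24,4)–(22,10): clear
  edge (22,10)–(13,6): crosses AB
  → BLOCKED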